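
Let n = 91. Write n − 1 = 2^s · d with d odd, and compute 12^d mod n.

91 − 1 = 90 = 2^1 · 45, so d = 45.
12^1 ≡ 12 (mod 91)
12^2 ≡ 12^2 = 144 ≡ 53 (mod 91)
12^4 ≡ 53^2 = 2809 ≡ 79 (mod 91)
12^8 ≡ 79^2 = 6241 ≡ 53 (mod 91)
12^16 ≡ 53^2 = 2809 ≡ 79 (mod 91)
12^32 ≡ 79^2 = 6241 ≡ 53 (mod 91)
45 = 32 + 8 + 4 + 1 in binary powers of 2.
So 12^45 ≡ 53 · 53 · 79 · 12 ≡ 90 (mod 91).
Since 12^d ≡ 90 (mod 91), base 12 does not prove 91 composite.

90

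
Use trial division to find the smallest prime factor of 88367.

97

88367 is odd.
Digit sum 32, not divisible by 3.
Ends in 7: not divisible by 5.
7: 88367 = 7·12623 + 6
11: 88367 = 11·8033 + 4
13: 88367 = 13·6797 + 6
17: 88367 = 17·5198 + 1
19: 88367 = 19·4650 + 17
23: 88367 = 23·3842 + 1
29: 88367 = 29·3047 + 4
31: 88367 = 31·2850 + 17
37: 88367 = 37·2388 + 11
41: 88367 = 41·2155 + 12
43: 88367 = 43·2055 + 2
47: 88367 = 47·1880 + 7
53: 88367 = 53·1667 + 16
59: 88367 = 59·1497 + 44
61: 88367 = 61·1448 + 39
67: 88367 = 67·1318 + 61
71: 88367 = 71·1244 + 43
73: 88367 = 73·1210 + 37
79: 88367 = 79·1118 + 45
83: 88367 = 83·1064 + 55
89: 88367 = 89·992 + 79
97: 88367 = 97·911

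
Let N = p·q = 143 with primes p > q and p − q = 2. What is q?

11

Since p = q + 2, we have 143 = q(q + 2), so q² + 2q − 143 = 0.
Discriminant: 2² + 4·143 = 4 + 572 = 576; √576 = 24.
q = (−2 + 24)/2 = 11, and p = q + 2 = 13.
Check: 11 · 13 = 143.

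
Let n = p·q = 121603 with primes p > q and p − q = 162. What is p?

Since p = q + 162, we have 121603 = q(q + 162), so q² + 162q − 121603 = 0.
Discriminant: 162² + 4·121603 = 26244 + 486412 = 512656; √512656 = 716.
q = (−162 + 716)/2 = 277, and p = q + 162 = 439.
Check: 277 · 439 = 121603.

439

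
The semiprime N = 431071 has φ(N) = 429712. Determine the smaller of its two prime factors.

503

φ(n) = (p−1)(q−1) = n − (p+q) + 1, so p + q = 431071 − 429712 + 1 = 1360.
p and q are the roots of t² − 1360t + 431071 = 0.
Discriminant: 1360² − 4·431071 = 1849600 − 1724284 = 125316; √125316 = 354.
q = (1360 − 354)/2 = 503, p = (1360 + 354)/2 = 857.
Check: 503 · 857 = 431071.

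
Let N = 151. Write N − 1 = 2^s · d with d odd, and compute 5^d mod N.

151 − 1 = 150 = 2^1 · 75, so d = 75.
5^1 ≡ 5 (mod 151)
5^2 ≡ 5^2 = 25 ≡ 25 (mod 151)
5^4 ≡ 25^2 = 625 ≡ 21 (mod 151)
5^8 ≡ 21^2 = 441 ≡ 139 (mod 151)
5^16 ≡ 139^2 = 19321 ≡ 144 (mod 151)
5^32 ≡ 144^2 = 20736 ≡ 49 (mod 151)
5^64 ≡ 49^2 = 2401 ≡ 136 (mod 151)
75 = 64 + 8 + 2 + 1 in binary powers of 2.
So 5^75 ≡ 136 · 139 · 25 · 5 ≡ 1 (mod 151).
Since 5^d ≡ 1 (mod 151), base 5 does not prove 151 composite.

1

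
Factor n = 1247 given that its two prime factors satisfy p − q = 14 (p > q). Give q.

29

Since p = q + 14, we have 1247 = q(q + 14), so q² + 14q − 1247 = 0.
Discriminant: 14² + 4·1247 = 196 + 4988 = 5184; √5184 = 72.
q = (−14 + 72)/2 = 29, and p = q + 14 = 43.
Check: 29 · 43 = 1247.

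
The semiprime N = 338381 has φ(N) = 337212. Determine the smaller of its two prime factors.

φ(n) = (p−1)(q−1) = n − (p+q) + 1, so p + q = 338381 − 337212 + 1 = 1170.
p and q are the roots of t² − 1170t + 338381 = 0.
Discriminant: 1170² − 4·338381 = 1368900 − 1353524 = 15376; √15376 = 124.
q = (1170 − 124)/2 = 523, p = (1170 + 124)/2 = 647.
Check: 523 · 647 = 338381.

523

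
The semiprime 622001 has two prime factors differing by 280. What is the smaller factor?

661

Since p = q + 280, we have 622001 = q(q + 280), so q² + 280q − 622001 = 0.
Discriminant: 280² + 4·622001 = 78400 + 2488004 = 2566404; √2566404 = 1602.
q = (−280 + 1602)/2 = 661, and p = q + 280 = 941.
Check: 661 · 941 = 622001.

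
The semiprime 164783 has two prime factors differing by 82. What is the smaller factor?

Since p = q + 82, we have 164783 = q(q + 82), so q² + 82q − 164783 = 0.
Discriminant: 82² + 4·164783 = 6724 + 659132 = 665856; √665856 = 816.
q = (−82 + 816)/2 = 367, and p = q + 82 = 449.
Check: 367 · 449 = 164783.

367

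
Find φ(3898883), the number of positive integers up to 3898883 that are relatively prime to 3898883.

3824320

Factor: 3898883 = 137 · 149 · 191.
φ(3898883) = (137−1) · (149−1) · (191−1) = 136 · 148 · 190 = 3824320.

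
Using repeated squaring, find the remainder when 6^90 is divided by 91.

64

6^1 ≡ 6 (mod 91)
6^2 ≡ 6^2 = 36 ≡ 36 (mod 91)
6^4 ≡ 36^2 = 1296 ≡ 22 (mod 91)
6^8 ≡ 22^2 = 484 ≡ 29 (mod 91)
6^16 ≡ 29^2 = 841 ≡ 22 (mod 91)
6^32 ≡ 22^2 = 484 ≡ 29 (mod 91)
6^64 ≡ 29^2 = 841 ≡ 22 (mod 91)
90 = 64 + 16 + 8 + 2 in binary powers of 2.
So 6^90 ≡ 22 · 22 · 29 · 36 ≡ 64 (mod 91).
Since 64 ≠ 1, base 6 is a Fermat witness: 91 is composite.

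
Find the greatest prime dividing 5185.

5185 = 5 · 1037
1037 = 17 · 61
61 is prime.
So 5185 = 5 · 17 · 61; the largest prime factor is 61.

61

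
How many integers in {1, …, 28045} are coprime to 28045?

Factor: 28045 = 5 · 71 · 79.
φ(28045) = (5−1) · (71−1) · (79−1) = 4 · 70 · 78 = 21840.

21840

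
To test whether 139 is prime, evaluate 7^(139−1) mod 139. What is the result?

1

7^1 ≡ 7 (mod 139)
7^2 ≡ 7^2 = 49 ≡ 49 (mod 139)
7^4 ≡ 49^2 = 2401 ≡ 38 (mod 139)
7^8 ≡ 38^2 = 1444 ≡ 54 (mod 139)
7^16 ≡ 54^2 = 2916 ≡ 136 (mod 139)
7^32 ≡ 136^2 = 18496 ≡ 9 (mod 139)
7^64 ≡ 9^2 = 81 ≡ 81 (mod 139)
7^128 ≡ 81^2 = 6561 ≡ 28 (mod 139)
138 = 128 + 8 + 2 in binary powers of 2.
So 7^138 ≡ 28 · 54 · 49 ≡ 1 (mod 139).
Since the result is 1, base 7 gives no evidence that 139 is composite.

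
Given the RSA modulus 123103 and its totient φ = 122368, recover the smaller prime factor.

φ(n) = (p−1)(q−1) = n − (p+q) + 1, so p + q = 123103 − 122368 + 1 = 736.
p and q are the roots of t² − 736t + 123103 = 0.
Discriminant: 736² − 4·123103 = 541696 − 492412 = 49284; √49284 = 222.
q = (736 − 222)/2 = 257, p = (736 + 222)/2 = 479.
Check: 257 · 479 = 123103.

257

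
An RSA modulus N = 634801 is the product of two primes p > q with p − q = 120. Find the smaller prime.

739

Since p = q + 120, we have 634801 = q(q + 120), so q² + 120q − 634801 = 0.
Discriminant: 120² + 4·634801 = 14400 + 2539204 = 2553604; √2553604 = 1598.
q = (−120 + 1598)/2 = 739, and p = q + 120 = 859.
Check: 739 · 859 = 634801.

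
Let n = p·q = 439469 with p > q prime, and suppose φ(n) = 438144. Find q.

653

φ(n) = (p−1)(q−1) = n − (p+q) + 1, so p + q = 439469 − 438144 + 1 = 1326.
p and q are the roots of t² − 1326t + 439469 = 0.
Discriminant: 1326² − 4·439469 = 1758276 − 1757876 = 400; √400 = 20.
q = (1326 − 20)/2 = 653, p = (1326 + 20)/2 = 673.
Check: 653 · 673 = 439469.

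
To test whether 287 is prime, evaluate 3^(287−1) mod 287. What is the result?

3^1 ≡ 3 (mod 287)
3^2 ≡ 3^2 = 9 ≡ 9 (mod 287)
3^4 ≡ 9^2 = 81 ≡ 81 (mod 287)
3^8 ≡ 81^2 = 6561 ≡ 247 (mod 287)
3^16 ≡ 247^2 = 61009 ≡ 165 (mod 287)
3^32 ≡ 165^2 = 27225 ≡ 247 (mod 287)
3^64 ≡ 247^2 = 61009 ≡ 165 (mod 287)
3^128 ≡ 165^2 = 27225 ≡ 247 (mod 287)
3^256 ≡ 247^2 = 61009 ≡ 165 (mod 287)
286 = 256 + 16 + 8 + 4 + 2 in binary powers of 2.
So 3^286 ≡ 165 · 165 · 247 · 81 · 9 ≡ 32 (mod 287).
Since 32 ≠ 1, base 3 is a Fermat witness: 287 is composite.

32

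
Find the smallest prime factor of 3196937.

3196937 is odd.
Digit sum 38, not divisible by 3.
Ends in 7: not divisible by 5.
7: 3196937 = 7·456705 + 2
11: 3196937 = 11·290630 + 7
13: 3196937 = 13·245918 + 3
17: 3196937 = 17·188055 + 2
19: 3196937 = 19·168259 + 16
23: 3196937 = 23·138997 + 6
29: 3196937 = 29·110239 + 6
31: 3196937 = 31·103127

31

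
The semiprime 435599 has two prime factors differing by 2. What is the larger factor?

661

Since p = q + 2, we have 435599 = q(q + 2), so q² + 2q − 435599 = 0.
Discriminant: 2² + 4·435599 = 4 + 1742396 = 1742400; √1742400 = 1320.
q = (−2 + 1320)/2 = 659, and p = q + 2 = 661.
Check: 659 · 661 = 435599.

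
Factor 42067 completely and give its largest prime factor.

59

42067 = 23 · 1829
1829 = 31 · 59
59 is prime.
So 42067 = 23 · 31 · 59; the largest prime factor is 59.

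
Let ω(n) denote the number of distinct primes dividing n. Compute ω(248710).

248710 = 2 · 124355
124355 = 5 · 24871
24871 = 7 · 3553
3553 = 11 · 323
323 = 17 · 19
248710 = 2 · 5 · 7 · 11 · 17 · 19, which has 6 distinct prime factors.

6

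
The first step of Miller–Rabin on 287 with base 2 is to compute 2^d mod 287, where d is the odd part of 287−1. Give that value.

287 − 1 = 286 = 2^1 · 143, so d = 143.
2^1 ≡ 2 (mod 287)
2^2 ≡ 2^2 = 4 ≡ 4 (mod 287)
2^4 ≡ 4^2 = 16 ≡ 16 (mod 287)
2^8 ≡ 16^2 = 256 ≡ 256 (mod 287)
2^16 ≡ 256^2 = 65536 ≡ 100 (mod 287)
2^32 ≡ 100^2 = 10000 ≡ 242 (mod 287)
2^64 ≡ 242^2 = 58564 ≡ 16 (mod 287)
2^128 ≡ 16^2 = 256 ≡ 256 (mod 287)
143 = 128 + 8 + 4 + 2 + 1 in binary powers of 2.
So 2^143 ≡ 256 · 256 · 16 · 4 · 2 ≡ 172 (mod 287).
Squaring chain: 172; never reaches −1, so base 2 is a Miller–Rabin witness that 287 is composite.

172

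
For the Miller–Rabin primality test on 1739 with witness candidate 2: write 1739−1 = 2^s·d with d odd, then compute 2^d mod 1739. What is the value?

1739 − 1 = 1738 = 2^1 · 869, so d = 869.
2^1 ≡ 2 (mod 1739)
2^2 ≡ 2^2 = 4 ≡ 4 (mod 1739)
2^4 ≡ 4^2 = 16 ≡ 16 (mod 1739)
2^8 ≡ 16^2 = 256 ≡ 256 (mod 1739)
2^16 ≡ 256^2 = 65536 ≡ 1193 (mod 1739)
2^32 ≡ 1193^2 = 1423249 ≡ 747 (mod 1739)
2^64 ≡ 747^2 = 558009 ≡ 1529 (mod 1739)
2^128 ≡ 1529^2 = 2337841 ≡ 625 (mod 1739)
2^256 ≡ 625^2 = 390625 ≡ 1089 (mod 1739)
2^512 ≡ 1089^2 = 1185921 ≡ 1662 (mod 1739)
869 = 512 + 256 + 64 + 32 + 4 + 1 in binary powers of 2.
So 2^869 ≡ 1662 · 1089 · 1529 · 747 · 16 · 2 ≡ 1623 (mod 1739).
Squaring chain: 1623; never reaches −1, so base 2 is a Miller–Rabin witness that 1739 is composite.

1623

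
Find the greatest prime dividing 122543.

67

122543 = 31 · 3953
3953 = 59 · 67
67 is prime.
So 122543 = 31 · 59 · 67; the largest prime factor is 67.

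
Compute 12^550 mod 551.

12^1 ≡ 12 (mod 551)
12^2 ≡ 12^2 = 144 ≡ 144 (mod 551)
12^4 ≡ 144^2 = 20736 ≡ 349 (mod 551)
12^8 ≡ 349^2 = 121801 ≡ 30 (mod 551)
12^16 ≡ 30^2 = 900 ≡ 349 (mod 551)
12^32 ≡ 349^2 = 121801 ≡ 30 (mod 551)
12^64 ≡ 30^2 = 900 ≡ 349 (mod 551)
12^128 ≡ 349^2 = 121801 ≡ 30 (mod 551)
12^256 ≡ 30^2 = 900 ≡ 349 (mod 551)
12^512 ≡ 349^2 = 121801 ≡ 30 (mod 551)
550 = 512 + 32 + 4 + 2 in binary powers of 2.
So 12^550 ≡ 30 · 30 · 349 · 144 ≡ 463 (mod 551).
Since 463 ≠ 1, base 12 is a Fermat witness: 551 is composite.

463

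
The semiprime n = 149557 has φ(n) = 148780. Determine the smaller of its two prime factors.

347

φ(n) = (p−1)(q−1) = n − (p+q) + 1, so p + q = 149557 − 148780 + 1 = 778.
p and q are the roots of t² − 778t + 149557 = 0.
Discriminant: 778² − 4·149557 = 605284 − 598228 = 7056; √7056 = 84.
q = (778 − 84)/2 = 347, p = (778 + 84)/2 = 431.
Check: 347 · 431 = 149557.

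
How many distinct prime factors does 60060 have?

60060 = 2^2 · 15015
15015 = 3 · 5005
5005 = 5 · 1001
1001 = 7 · 143
143 = 11 · 13
60060 = 2^2 · 3 · 5 · 7 · 11 · 13, which has 6 distinct prime factors.

6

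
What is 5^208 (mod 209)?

81

5^1 ≡ 5 (mod 209)
5^2 ≡ 5^2 = 25 ≡ 25 (mod 209)
5^4 ≡ 25^2 = 625 ≡ 207 (mod 209)
5^8 ≡ 207^2 = 42849 ≡ 4 (mod 209)
5^16 ≡ 4^2 = 16 ≡ 16 (mod 209)
5^32 ≡ 16^2 = 256 ≡ 47 (mod 209)
5^64 ≡ 47^2 = 2209 ≡ 119 (mod 209)
5^128 ≡ 119^2 = 14161 ≡ 158 (mod 209)
208 = 128 + 64 + 16 in binary powers of 2.
So 5^208 ≡ 158 · 119 · 16 ≡ 81 (mod 209).
Since 81 ≠ 1, base 5 is a Fermat witness: 209 is composite.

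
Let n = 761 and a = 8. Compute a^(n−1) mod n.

1

8^1 ≡ 8 (mod 761)
8^2 ≡ 8^2 = 64 ≡ 64 (mod 761)
8^4 ≡ 64^2 = 4096 ≡ 291 (mod 761)
8^8 ≡ 291^2 = 84681 ≡ 210 (mod 761)
8^16 ≡ 210^2 = 44100 ≡ 723 (mod 761)
8^32 ≡ 723^2 = 522729 ≡ 683 (mod 761)
8^64 ≡ 683^2 = 466489 ≡ 757 (mod 761)
8^128 ≡ 757^2 = 573049 ≡ 16 (mod 761)
8^256 ≡ 16^2 = 256 ≡ 256 (mod 761)
8^512 ≡ 256^2 = 65536 ≡ 90 (mod 761)
760 = 512 + 128 + 64 + 32 + 16 + 8 in binary powers of 2.
So 8^760 ≡ 90 · 16 · 757 · 683 · 723 · 210 ≡ 1 (mod 761).
Since the result is 1, base 8 gives no evidence that 761 is composite.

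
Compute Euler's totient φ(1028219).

992680

Factor: 1028219 = 47 · 131 · 167.
φ(1028219) = (47−1) · (131−1) · (167−1) = 46 · 130 · 166 = 992680.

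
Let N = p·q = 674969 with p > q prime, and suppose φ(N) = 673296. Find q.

φ(n) = (p−1)(q−1) = n − (p+q) + 1, so p + q = 674969 − 673296 + 1 = 1674.
p and q are the roots of t² − 1674t + 674969 = 0.
Discriminant: 1674² − 4·674969 = 2802276 − 2699876 = 102400; √102400 = 320.
q = (1674 − 320)/2 = 677, p = (1674 + 320)/2 = 997.
Check: 677 · 997 = 674969.

677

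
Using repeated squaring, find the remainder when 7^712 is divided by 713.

7^1 ≡ 7 (mod 713)
7^2 ≡ 7^2 = 49 ≡ 49 (mod 713)
7^4 ≡ 49^2 = 2401 ≡ 262 (mod 713)
7^8 ≡ 262^2 = 68644 ≡ 196 (mod 713)
7^16 ≡ 196^2 = 38416 ≡ 627 (mod 713)
7^32 ≡ 627^2 = 393129 ≡ 266 (mod 713)
7^64 ≡ 266^2 = 70756 ≡ 169 (mod 713)
7^128 ≡ 169^2 = 28561 ≡ 41 (mod 713)
7^256 ≡ 41^2 = 1681 ≡ 255 (mod 713)
7^512 ≡ 255^2 = 65025 ≡ 142 (mod 713)
712 = 512 + 128 + 64 + 8 in binary powers of 2.
So 7^712 ≡ 142 · 41 · 169 · 196 ≡ 679 (mod 713).
Since 679 ≠ 1, base 7 is a Fermat witness: 713 is composite.

679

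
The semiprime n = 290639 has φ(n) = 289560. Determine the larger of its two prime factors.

φ(n) = (p−1)(q−1) = n − (p+q) + 1, so p + q = 290639 − 289560 + 1 = 1080.
p and q are the roots of t² − 1080t + 290639 = 0.
Discriminant: 1080² − 4·290639 = 1166400 − 1162556 = 3844; √3844 = 62.
q = (1080 − 62)/2 = 509, p = (1080 + 62)/2 = 571.
Check: 509 · 571 = 290639.

571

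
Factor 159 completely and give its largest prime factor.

53

159 = 3 · 53
53 is prime.
So 159 = 3 · 53; the largest prime factor is 53.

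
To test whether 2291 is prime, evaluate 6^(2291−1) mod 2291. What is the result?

6^1 ≡ 6 (mod 2291)
6^2 ≡ 6^2 = 36 ≡ 36 (mod 2291)
6^4 ≡ 36^2 = 1296 ≡ 1296 (mod 2291)
6^8 ≡ 1296^2 = 1679616 ≡ 313 (mod 2291)
6^16 ≡ 313^2 = 97969 ≡ 1747 (mod 2291)
6^32 ≡ 1747^2 = 3052009 ≡ 397 (mod 2291)
6^64 ≡ 397^2 = 157609 ≡ 1821 (mod 2291)
6^128 ≡ 1821^2 = 3316041 ≡ 964 (mod 2291)
6^256 ≡ 964^2 = 929296 ≡ 1441 (mod 2291)
6^512 ≡ 1441^2 = 2076481 ≡ 835 (mod 2291)
6^1024 ≡ 835^2 = 697225 ≡ 761 (mod 2291)
6^2048 ≡ 761^2 = 579121 ≡ 1789 (mod 2291)
2290 = 2048 + 128 + 64 + 32 + 16 + 2 in binary powers of 2.
So 6^2290 ≡ 1789 · 964 · 1821 · 397 · 1747 · 36 ≡ 400 (mod 2291).
Since 400 ≠ 1, base 6 is a Fermat witness: 2291 is composite.

400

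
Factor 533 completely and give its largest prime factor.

41

533 = 13 · 41
41 is prime.
So 533 = 13 · 41; the largest prime factor is 41.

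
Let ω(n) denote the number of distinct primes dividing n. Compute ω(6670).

6670 = 2 · 3335
3335 = 5 · 667
667 = 23 · 29
6670 = 2 · 5 · 23 · 29, which has 4 distinct prime factors.

4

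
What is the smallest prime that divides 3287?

19

3287 is odd.
Digit sum 20, not divisible by 3.
Ends in 7: not divisible by 5.
7: 3287 = 7·469 + 4
11: 3287 = 11·298 + 9
13: 3287 = 13·252 + 11
17: 3287 = 17·193 + 6
19: 3287 = 19·173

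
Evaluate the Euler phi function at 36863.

Factor: 36863 = 191 · 193.
φ(36863) = (191−1) · (193−1) = 190 · 192 = 36480.

36480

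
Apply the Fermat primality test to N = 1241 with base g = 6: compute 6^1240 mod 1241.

951

6^1 ≡ 6 (mod 1241)
6^2 ≡ 6^2 = 36 ≡ 36 (mod 1241)
6^4 ≡ 36^2 = 1296 ≡ 55 (mod 1241)
6^8 ≡ 55^2 = 3025 ≡ 543 (mod 1241)
6^16 ≡ 543^2 = 294849 ≡ 732 (mod 1241)
6^32 ≡ 732^2 = 535824 ≡ 953 (mod 1241)
6^64 ≡ 953^2 = 908209 ≡ 1038 (mod 1241)
6^128 ≡ 1038^2 = 1077444 ≡ 256 (mod 1241)
6^256 ≡ 256^2 = 65536 ≡ 1004 (mod 1241)
6^512 ≡ 1004^2 = 1008016 ≡ 324 (mod 1241)
6^1024 ≡ 324^2 = 104976 ≡ 732 (mod 1241)
1240 = 1024 + 128 + 64 + 16 + 8 in binary powers of 2.
So 6^1240 ≡ 732 · 256 · 1038 · 732 · 543 ≡ 951 (mod 1241).
Since 951 ≠ 1, base 6 is a Fermat witness: 1241 is composite.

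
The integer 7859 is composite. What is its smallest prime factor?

7859 is odd.
Digit sum 29, not divisible by 3.
Ends in 9: not divisible by 5.
7: 7859 = 7·1122 + 5
11: 7859 = 11·714 + 5
13: 7859 = 13·604 + 7
17: 7859 = 17·462 + 5
19: 7859 = 19·413 + 12
23: 7859 = 23·341 + 16
29: 7859 = 29·271

29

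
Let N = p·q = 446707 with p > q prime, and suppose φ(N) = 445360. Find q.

587

φ(n) = (p−1)(q−1) = n − (p+q) + 1, so p + q = 446707 − 445360 + 1 = 1348.
p and q are the roots of t² − 1348t + 446707 = 0.
Discriminant: 1348² − 4·446707 = 1817104 − 1786828 = 30276; √30276 = 174.
q = (1348 − 174)/2 = 587, p = (1348 + 174)/2 = 761.
Check: 587 · 761 = 446707.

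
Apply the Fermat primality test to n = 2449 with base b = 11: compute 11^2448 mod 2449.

11^1 ≡ 11 (mod 2449)
11^2 ≡ 11^2 = 121 ≡ 121 (mod 2449)
11^4 ≡ 121^2 = 14641 ≡ 2396 (mod 2449)
11^8 ≡ 2396^2 = 5740816 ≡ 360 (mod 2449)
11^16 ≡ 360^2 = 129600 ≡ 2252 (mod 2449)
11^32 ≡ 2252^2 = 5071504 ≡ 2074 (mod 2449)
11^64 ≡ 2074^2 = 4301476 ≡ 1032 (mod 2449)
11^128 ≡ 1032^2 = 1065024 ≡ 2158 (mod 2449)
11^256 ≡ 2158^2 = 4656964 ≡ 1415 (mod 2449)
11^512 ≡ 1415^2 = 2002225 ≡ 1392 (mod 2449)
11^1024 ≡ 1392^2 = 1937664 ≡ 505 (mod 2449)
11^2048 ≡ 505^2 = 255025 ≡ 329 (mod 2449)
2448 = 2048 + 256 + 128 + 16 in binary powers of 2.
So 11^2448 ≡ 329 · 1415 · 2158 · 2252 ≡ 2141 (mod 2449).
Since 2141 ≠ 1, base 11 is a Fermat witness: 2449 is composite.

2141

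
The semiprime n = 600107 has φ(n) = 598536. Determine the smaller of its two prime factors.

653

φ(n) = (p−1)(q−1) = n − (p+q) + 1, so p + q = 600107 − 598536 + 1 = 1572.
p and q are the roots of t² − 1572t + 600107 = 0.
Discriminant: 1572² − 4·600107 = 2471184 − 2400428 = 70756; √70756 = 266.
q = (1572 − 266)/2 = 653, p = (1572 + 266)/2 = 919.
Check: 653 · 919 = 600107.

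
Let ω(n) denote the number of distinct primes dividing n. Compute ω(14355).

14355 = 3^2 · 1595
1595 = 5 · 319
319 = 11 · 29
14355 = 3^2 · 5 · 11 · 29, which has 4 distinct prime factors.

4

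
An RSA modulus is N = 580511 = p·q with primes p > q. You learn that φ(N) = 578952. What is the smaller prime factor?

φ(n) = (p−1)(q−1) = n − (p+q) + 1, so p + q = 580511 − 578952 + 1 = 1560.
p and q are the roots of t² − 1560t + 580511 = 0.
Discriminant: 1560² − 4·580511 = 2433600 − 2322044 = 111556; √111556 = 334.
q = (1560 − 334)/2 = 613, p = (1560 + 334)/2 = 947.
Check: 613 · 947 = 580511.

613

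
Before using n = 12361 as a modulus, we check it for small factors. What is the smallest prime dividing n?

12361 is odd.
Digit sum 13, not divisible by 3.
Ends in 1: not divisible by 5.
7: 12361 = 7·1765 + 6
11: 12361 = 11·1123 + 8
13: 12361 = 13·950 + 11
17: 12361 = 17·727 + 2
19: 12361 = 19·650 + 11
23: 12361 = 23·537 + 10
29: 12361 = 29·426 + 7
31: 12361 = 31·398 + 23
37: 12361 = 37·334 + 3
41: 12361 = 41·301 + 20
43: 12361 = 43·287 + 20
47: 12361 = 47·263

47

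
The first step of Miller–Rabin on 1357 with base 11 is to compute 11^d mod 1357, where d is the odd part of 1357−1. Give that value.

1357 − 1 = 1356 = 2^2 · 339, so d = 339.
11^1 ≡ 11 (mod 1357)
11^2 ≡ 11^2 = 121 ≡ 121 (mod 1357)
11^4 ≡ 121^2 = 14641 ≡ 1071 (mod 1357)
11^8 ≡ 1071^2 = 1147041 ≡ 376 (mod 1357)
11^16 ≡ 376^2 = 141376 ≡ 248 (mod 1357)
11^32 ≡ 248^2 = 61504 ≡ 439 (mod 1357)
11^64 ≡ 439^2 = 192721 ≡ 27 (mod 1357)
11^128 ≡ 27^2 = 729 ≡ 729 (mod 1357)
11^256 ≡ 729^2 = 531441 ≡ 854 (mod 1357)
339 = 256 + 64 + 16 + 2 + 1 in binary powers of 2.
So 11^339 ≡ 854 · 27 · 248 · 121 · 11 ≡ 364 (mod 1357).
Squaring chain: 364 → 867; never reaches −1, so base 11 is a Miller–Rabin witness that 1357 is composite.

364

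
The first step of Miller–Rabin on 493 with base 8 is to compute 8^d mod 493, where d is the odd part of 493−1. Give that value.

206

493 − 1 = 492 = 2^2 · 123, so d = 123.
8^1 ≡ 8 (mod 493)
8^2 ≡ 8^2 = 64 ≡ 64 (mod 493)
8^4 ≡ 64^2 = 4096 ≡ 152 (mod 493)
8^8 ≡ 152^2 = 23104 ≡ 426 (mod 493)
8^16 ≡ 426^2 = 181476 ≡ 52 (mod 493)
8^32 ≡ 52^2 = 2704 ≡ 239 (mod 493)
8^64 ≡ 239^2 = 57121 ≡ 426 (mod 493)
123 = 64 + 32 + 16 + 8 + 2 + 1 in binary powers of 2.
So 8^123 ≡ 426 · 239 · 52 · 426 · 64 · 8 ≡ 206 (mod 493).
Squaring chain: 206 → 38; never reaches −1, so base 8 is a Miller–Rabin witness that 493 is composite.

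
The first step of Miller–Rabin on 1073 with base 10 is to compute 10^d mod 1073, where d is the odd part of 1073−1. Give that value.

1073 − 1 = 1072 = 2^4 · 67, so d = 67.
10^1 ≡ 10 (mod 1073)
10^2 ≡ 10^2 = 100 ≡ 100 (mod 1073)
10^4 ≡ 100^2 = 10000 ≡ 343 (mod 1073)
10^8 ≡ 343^2 = 117649 ≡ 692 (mod 1073)
10^16 ≡ 692^2 = 478864 ≡ 306 (mod 1073)
10^32 ≡ 306^2 = 93636 ≡ 285 (mod 1073)
10^64 ≡ 285^2 = 81225 ≡ 750 (mod 1073)
67 = 64 + 2 + 1 in binary powers of 2.
So 10^67 ≡ 750 · 100 · 10 ≡ 1046 (mod 1073).
Squaring chain: 1046 → 729 → 306 → 285; never reaches −1, so base 10 is a Miller–Rabin witness that 1073 is composite.

1046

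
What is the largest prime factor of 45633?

53

45633 = 3 · 15211
15211 = 7 · 2173
2173 = 41 · 53
53 is prime.
So 45633 = 3 · 7 · 41 · 53; the largest prime factor is 53.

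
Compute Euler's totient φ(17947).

17680

Factor: 17947 = 131 · 137.
φ(17947) = (131−1) · (137−1) = 130 · 136 = 17680.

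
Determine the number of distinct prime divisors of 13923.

13923 = 3^2 · 1547
1547 = 7 · 221
221 = 13 · 17
13923 = 3^2 · 7 · 13 · 17, which has 4 distinct prime factors.

4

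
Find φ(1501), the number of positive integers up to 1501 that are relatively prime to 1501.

Factor: 1501 = 19 · 79.
φ(1501) = (19−1) · (79−1) = 18 · 78 = 1404.

1404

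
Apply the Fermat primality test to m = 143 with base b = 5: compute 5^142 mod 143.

5^1 ≡ 5 (mod 143)
5^2 ≡ 5^2 = 25 ≡ 25 (mod 143)
5^4 ≡ 25^2 = 625 ≡ 53 (mod 143)
5^8 ≡ 53^2 = 2809 ≡ 92 (mod 143)
5^16 ≡ 92^2 = 8464 ≡ 27 (mod 143)
5^32 ≡ 27^2 = 729 ≡ 14 (mod 143)
5^64 ≡ 14^2 = 196 ≡ 53 (mod 143)
5^128 ≡ 53^2 = 2809 ≡ 92 (mod 143)
142 = 128 + 8 + 4 + 2 in binary powers of 2.
So 5^142 ≡ 92 · 92 · 53 · 25 ≡ 25 (mod 143).
Since 25 ≠ 1, base 5 is a Fermat witness: 143 is composite.

25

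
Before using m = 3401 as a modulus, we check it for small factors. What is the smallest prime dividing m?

3401 is odd.
Digit sum 8, not divisible by 3.
Ends in 1: not divisible by 5.
7: 3401 = 7·485 + 6
11: 3401 = 11·309 + 2
13: 3401 = 13·261 + 8
17: 3401 = 17·200 + 1
19: 3401 = 19·179

19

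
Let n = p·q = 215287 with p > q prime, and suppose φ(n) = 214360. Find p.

467

φ(n) = (p−1)(q−1) = n − (p+q) + 1, so p + q = 215287 − 214360 + 1 = 928.
p and q are the roots of t² − 928t + 215287 = 0.
Discriminant: 928² − 4·215287 = 861184 − 861148 = 36; √36 = 6.
q = (928 − 6)/2 = 461, p = (928 + 6)/2 = 467.
Check: 461 · 467 = 215287.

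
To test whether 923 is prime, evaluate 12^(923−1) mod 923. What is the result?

12^1 ≡ 12 (mod 923)
12^2 ≡ 12^2 = 144 ≡ 144 (mod 923)
12^4 ≡ 144^2 = 20736 ≡ 430 (mod 923)
12^8 ≡ 430^2 = 184900 ≡ 300 (mod 923)
12^16 ≡ 300^2 = 90000 ≡ 469 (mod 923)
12^32 ≡ 469^2 = 219961 ≡ 287 (mod 923)
12^64 ≡ 287^2 = 82369 ≡ 222 (mod 923)
12^128 ≡ 222^2 = 49284 ≡ 365 (mod 923)
12^256 ≡ 365^2 = 133225 ≡ 313 (mod 923)
12^512 ≡ 313^2 = 97969 ≡ 131 (mod 923)
922 = 512 + 256 + 128 + 16 + 8 + 2 in binary powers of 2.
So 12^922 ≡ 131 · 313 · 365 · 469 · 300 · 144 ≡ 703 (mod 923).
Since 703 ≠ 1, base 12 is a Fermat witness: 923 is composite.

703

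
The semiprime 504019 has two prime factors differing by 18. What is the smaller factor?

Since p = q + 18, we have 504019 = q(q + 18), so q² + 18q − 504019 = 0.
Discriminant: 18² + 4·504019 = 324 + 2016076 = 2016400; √2016400 = 1420.
q = (−18 + 1420)/2 = 701, and p = q + 18 = 719.
Check: 701 · 719 = 504019.

701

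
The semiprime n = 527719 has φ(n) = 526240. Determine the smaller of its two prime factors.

599

φ(n) = (p−1)(q−1) = n − (p+q) + 1, so p + q = 527719 − 526240 + 1 = 1480.
p and q are the roots of t² − 1480t + 527719 = 0.
Discriminant: 1480² − 4·527719 = 2190400 − 2110876 = 79524; √79524 = 282.
q = (1480 − 282)/2 = 599, p = (1480 + 282)/2 = 881.
Check: 599 · 881 = 527719.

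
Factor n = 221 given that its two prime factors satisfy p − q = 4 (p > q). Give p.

Since p = q + 4, we have 221 = q(q + 4), so q² + 4q − 221 = 0.
Discriminant: 4² + 4·221 = 16 + 884 = 900; √900 = 30.
q = (−4 + 30)/2 = 13, and p = q + 4 = 17.
Check: 13 · 17 = 221.

17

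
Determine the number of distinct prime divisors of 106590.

106590 = 2 · 53295
53295 = 3 · 17765
17765 = 5 · 3553
3553 = 11 · 323
323 = 17 · 19
106590 = 2 · 3 · 5 · 11 · 17 · 19, which has 6 distinct prime factors.

6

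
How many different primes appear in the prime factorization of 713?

2

713 = 23 · 31
713 = 23 · 31, which has 2 distinct prime factors.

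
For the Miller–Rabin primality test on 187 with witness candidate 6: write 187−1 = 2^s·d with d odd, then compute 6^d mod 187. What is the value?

95

187 − 1 = 186 = 2^1 · 93, so d = 93.
6^1 ≡ 6 (mod 187)
6^2 ≡ 6^2 = 36 ≡ 36 (mod 187)
6^4 ≡ 36^2 = 1296 ≡ 174 (mod 187)
6^8 ≡ 174^2 = 30276 ≡ 169 (mod 187)
6^16 ≡ 169^2 = 28561 ≡ 137 (mod 187)
6^32 ≡ 137^2 = 18769 ≡ 69 (mod 187)
6^64 ≡ 69^2 = 4761 ≡ 86 (mod 187)
93 = 64 + 16 + 8 + 4 + 1 in binary powers of 2.
So 6^93 ≡ 86 · 137 · 169 · 174 · 6 ≡ 95 (mod 187).
Squaring chain: 95; never reaches −1, so base 6 is a Miller–Rabin witness that 187 is composite.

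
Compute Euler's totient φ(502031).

482328

Factor: 502031 = 59 · 67 · 127.
φ(502031) = (59−1) · (67−1) · (127−1) = 58 · 66 · 126 = 482328.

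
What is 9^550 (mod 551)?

9^1 ≡ 9 (mod 551)
9^2 ≡ 9^2 = 81 ≡ 81 (mod 551)
9^4 ≡ 81^2 = 6561 ≡ 500 (mod 551)
9^8 ≡ 500^2 = 250000 ≡ 397 (mod 551)
9^16 ≡ 397^2 = 157609 ≡ 23 (mod 551)
9^32 ≡ 23^2 = 529 ≡ 529 (mod 551)
9^64 ≡ 529^2 = 279841 ≡ 484 (mod 551)
9^128 ≡ 484^2 = 234256 ≡ 81 (mod 551)
9^256 ≡ 81^2 = 6561 ≡ 500 (mod 551)
9^512 ≡ 500^2 = 250000 ≡ 397 (mod 551)
550 = 512 + 32 + 4 + 2 in binary powers of 2.
So 9^550 ≡ 397 · 529 · 500 · 81 ≡ 123 (mod 551).
Since 123 ≠ 1, base 9 is a Fermat witness: 551 is composite.

123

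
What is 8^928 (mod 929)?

1

8^1 ≡ 8 (mod 929)
8^2 ≡ 8^2 = 64 ≡ 64 (mod 929)
8^4 ≡ 64^2 = 4096 ≡ 380 (mod 929)
8^8 ≡ 380^2 = 144400 ≡ 405 (mod 929)
8^16 ≡ 405^2 = 164025 ≡ 521 (mod 929)
8^32 ≡ 521^2 = 271441 ≡ 173 (mod 929)
8^64 ≡ 173^2 = 29929 ≡ 201 (mod 929)
8^128 ≡ 201^2 = 40401 ≡ 454 (mod 929)
8^256 ≡ 454^2 = 206116 ≡ 807 (mod 929)
8^512 ≡ 807^2 = 651249 ≡ 20 (mod 929)
928 = 512 + 256 + 128 + 32 in binary powers of 2.
So 8^928 ≡ 20 · 807 · 454 · 173 ≡ 1 (mod 929).
Since the result is 1, base 8 gives no evidence that 929 is composite.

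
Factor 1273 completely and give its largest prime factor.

67

1273 = 19 · 67
67 is prime.
So 1273 = 19 · 67; the largest prime factor is 67.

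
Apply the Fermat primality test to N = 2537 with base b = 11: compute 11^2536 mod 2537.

1067

11^1 ≡ 11 (mod 2537)
11^2 ≡ 11^2 = 121 ≡ 121 (mod 2537)
11^4 ≡ 121^2 = 14641 ≡ 1956 (mod 2537)
11^8 ≡ 1956^2 = 3825936 ≡ 140 (mod 2537)
11^16 ≡ 140^2 = 19600 ≡ 1841 (mod 2537)
11^32 ≡ 1841^2 = 3389281 ≡ 2386 (mod 2537)
11^64 ≡ 2386^2 = 5692996 ≡ 2505 (mod 2537)
11^128 ≡ 2505^2 = 6275025 ≡ 1024 (mod 2537)
11^256 ≡ 1024^2 = 1048576 ≡ 795 (mod 2537)
11^512 ≡ 795^2 = 632025 ≡ 312 (mod 2537)
11^1024 ≡ 312^2 = 97344 ≡ 938 (mod 2537)
11^2048 ≡ 938^2 = 879844 ≡ 2042 (mod 2537)
2536 = 2048 + 256 + 128 + 64 + 32 + 8 in binary powers of 2.
So 11^2536 ≡ 2042 · 795 · 1024 · 2505 · 2386 · 140 ≡ 1067 (mod 2537).
Since 1067 ≠ 1, base 11 is a Fermat witness: 2537 is composite.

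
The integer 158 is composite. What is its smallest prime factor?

158 is even: 2 divides it.

2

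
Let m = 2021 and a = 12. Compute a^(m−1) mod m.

397

12^1 ≡ 12 (mod 2021)
12^2 ≡ 12^2 = 144 ≡ 144 (mod 2021)
12^4 ≡ 144^2 = 20736 ≡ 526 (mod 2021)
12^8 ≡ 526^2 = 276676 ≡ 1820 (mod 2021)
12^16 ≡ 1820^2 = 3312400 ≡ 2002 (mod 2021)
12^32 ≡ 2002^2 = 4008004 ≡ 361 (mod 2021)
12^64 ≡ 361^2 = 130321 ≡ 977 (mod 2021)
12^128 ≡ 977^2 = 954529 ≡ 617 (mod 2021)
12^256 ≡ 617^2 = 380689 ≡ 741 (mod 2021)
12^512 ≡ 741^2 = 549081 ≡ 1390 (mod 2021)
12^1024 ≡ 1390^2 = 1932100 ≡ 24 (mod 2021)
2020 = 1024 + 512 + 256 + 128 + 64 + 32 + 4 in binary powers of 2.
So 12^2020 ≡ 24 · 1390 · 741 · 617 · 977 · 361 · 526 ≡ 397 (mod 2021).
Since 397 ≠ 1, base 12 is a Fermat witness: 2021 is composite.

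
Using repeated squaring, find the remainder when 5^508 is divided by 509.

5^1 ≡ 5 (mod 509)
5^2 ≡ 5^2 = 25 ≡ 25 (mod 509)
5^4 ≡ 25^2 = 625 ≡ 116 (mod 509)
5^8 ≡ 116^2 = 13456 ≡ 222 (mod 509)
5^16 ≡ 222^2 = 49284 ≡ 420 (mod 509)
5^32 ≡ 420^2 = 176400 ≡ 286 (mod 509)
5^64 ≡ 286^2 = 81796 ≡ 356 (mod 509)
5^128 ≡ 356^2 = 126736 ≡ 504 (mod 509)
5^256 ≡ 504^2 = 254016 ≡ 25 (mod 509)
508 = 256 + 128 + 64 + 32 + 16 + 8 + 4 in binary powers of 2.
So 5^508 ≡ 25 · 504 · 356 · 286 · 420 · 222 · 116 ≡ 1 (mod 509).
Since the result is 1, base 5 gives no evidence that 509 is composite.

1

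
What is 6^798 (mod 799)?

6^1 ≡ 6 (mod 799)
6^2 ≡ 6^2 = 36 ≡ 36 (mod 799)
6^4 ≡ 36^2 = 1296 ≡ 497 (mod 799)
6^8 ≡ 497^2 = 247009 ≡ 118 (mod 799)
6^16 ≡ 118^2 = 13924 ≡ 341 (mod 799)
6^32 ≡ 341^2 = 116281 ≡ 426 (mod 799)
6^64 ≡ 426^2 = 181476 ≡ 103 (mod 799)
6^128 ≡ 103^2 = 10609 ≡ 222 (mod 799)
6^256 ≡ 222^2 = 49284 ≡ 545 (mod 799)
6^512 ≡ 545^2 = 297025 ≡ 596 (mod 799)
798 = 512 + 256 + 16 + 8 + 4 + 2 in binary powers of 2.
So 6^798 ≡ 596 · 545 · 341 · 118 · 497 · 36 ≡ 247 (mod 799).
Since 247 ≠ 1, base 6 is a Fermat witness: 799 is composite.

247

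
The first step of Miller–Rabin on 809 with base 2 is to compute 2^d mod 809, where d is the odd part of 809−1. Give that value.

809 − 1 = 808 = 2^3 · 101, so d = 101.
2^1 ≡ 2 (mod 809)
2^2 ≡ 2^2 = 4 ≡ 4 (mod 809)
2^4 ≡ 4^2 = 16 ≡ 16 (mod 809)
2^8 ≡ 16^2 = 256 ≡ 256 (mod 809)
2^16 ≡ 256^2 = 65536 ≡ 7 (mod 809)
2^32 ≡ 7^2 = 49 ≡ 49 (mod 809)
2^64 ≡ 49^2 = 2401 ≡ 783 (mod 809)
101 = 64 + 32 + 4 + 1 in binary powers of 2.
So 2^101 ≡ 783 · 49 · 16 · 2 ≡ 491 (mod 809).
Squaring chain: 491 → 808 → 1; reaches −1, so base 2 does not prove 809 composite.

491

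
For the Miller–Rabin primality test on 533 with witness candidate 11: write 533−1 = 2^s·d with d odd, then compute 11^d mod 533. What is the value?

89

533 − 1 = 532 = 2^2 · 133, so d = 133.
11^1 ≡ 11 (mod 533)
11^2 ≡ 11^2 = 121 ≡ 121 (mod 533)
11^4 ≡ 121^2 = 14641 ≡ 250 (mod 533)
11^8 ≡ 250^2 = 62500 ≡ 139 (mod 533)
11^16 ≡ 139^2 = 19321 ≡ 133 (mod 533)
11^32 ≡ 133^2 = 17689 ≡ 100 (mod 533)
11^64 ≡ 100^2 = 10000 ≡ 406 (mod 533)
11^128 ≡ 406^2 = 164836 ≡ 139 (mod 533)
133 = 128 + 4 + 1 in binary powers of 2.
So 11^133 ≡ 139 · 250 · 11 ≡ 89 (mod 533).
Squaring chain: 89 → 459; never reaches −1, so base 11 is a Miller–Rabin witness that 533 is composite.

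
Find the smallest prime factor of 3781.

19

3781 is odd.
Digit sum 19, not divisible by 3.
Ends in 1: not divisible by 5.
7: 3781 = 7·540 + 1
11: 3781 = 11·343 + 8
13: 3781 = 13·290 + 11
17: 3781 = 17·222 + 7
19: 3781 = 19·199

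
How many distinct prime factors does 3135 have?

4

3135 = 3 · 1045
1045 = 5 · 209
209 = 11 · 19
3135 = 3 · 5 · 11 · 19, which has 4 distinct prime factors.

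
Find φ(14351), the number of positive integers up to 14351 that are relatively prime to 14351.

14112

Factor: 14351 = 113 · 127.
φ(14351) = (113−1) · (127−1) = 112 · 126 = 14112.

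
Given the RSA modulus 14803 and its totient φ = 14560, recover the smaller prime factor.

φ(n) = (p−1)(q−1) = n − (p+q) + 1, so p + q = 14803 − 14560 + 1 = 244.
p and q are the roots of t² − 244t + 14803 = 0.
Discriminant: 244² − 4·14803 = 59536 − 59212 = 324; √324 = 18.
q = (244 − 18)/2 = 113, p = (244 + 18)/2 = 131.
Check: 113 · 131 = 14803.

113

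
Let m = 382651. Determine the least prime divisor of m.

382651 is odd.
Digit sum 25, not divisible by 3.
Ends in 1: not divisible by 5.
7: 382651 = 7·54664 + 3
11: 382651 = 11·34786 + 5
13: 382651 = 13·29434 + 9
17: 382651 = 17·22508 + 15
19: 382651 = 19·20139 + 10
23: 382651 = 23·16637

23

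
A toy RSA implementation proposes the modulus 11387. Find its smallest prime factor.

59

11387 is odd.
Digit sum 20, not divisible by 3.
Ends in 7: not divisible by 5.
7: 11387 = 7·1626 + 5
11: 11387 = 11·1035 + 2
13: 11387 = 13·875 + 12
17: 11387 = 17·669 + 14
19: 11387 = 19·599 + 6
23: 11387 = 23·495 + 2
29: 11387 = 29·392 + 19
31: 11387 = 31·367 + 10
37: 11387 = 37·307 + 28
41: 11387 = 41·277 + 30
43: 11387 = 43·264 + 35
47: 11387 = 47·242 + 13
53: 11387 = 53·214 + 45
59: 11387 = 59·193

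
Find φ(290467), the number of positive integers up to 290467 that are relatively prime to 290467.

Factor: 290467 = 23 · 73 · 173.
φ(290467) = (23−1) · (73−1) · (173−1) = 22 · 72 · 172 = 272448.

272448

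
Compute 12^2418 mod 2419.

121

12^1 ≡ 12 (mod 2419)
12^2 ≡ 12^2 = 144 ≡ 144 (mod 2419)
12^4 ≡ 144^2 = 20736 ≡ 1384 (mod 2419)
12^8 ≡ 1384^2 = 1915456 ≡ 2027 (mod 2419)
12^16 ≡ 2027^2 = 4108729 ≡ 1267 (mod 2419)
12^32 ≡ 1267^2 = 1605289 ≡ 1492 (mod 2419)
12^64 ≡ 1492^2 = 2226064 ≡ 584 (mod 2419)
12^128 ≡ 584^2 = 341056 ≡ 2396 (mod 2419)
12^256 ≡ 2396^2 = 5740816 ≡ 529 (mod 2419)
12^512 ≡ 529^2 = 279841 ≡ 1656 (mod 2419)
12^1024 ≡ 1656^2 = 2742336 ≡ 1609 (mod 2419)
12^2048 ≡ 1609^2 = 2588881 ≡ 551 (mod 2419)
2418 = 2048 + 256 + 64 + 32 + 16 + 2 in binary powers of 2.
So 12^2418 ≡ 551 · 529 · 584 · 1492 · 1267 · 144 ≡ 121 (mod 2419).
Since 121 ≠ 1, base 12 is a Fermat witness: 2419 is composite.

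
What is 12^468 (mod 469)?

330

12^1 ≡ 12 (mod 469)
12^2 ≡ 12^2 = 144 ≡ 144 (mod 469)
12^4 ≡ 144^2 = 20736 ≡ 100 (mod 469)
12^8 ≡ 100^2 = 10000 ≡ 151 (mod 469)
12^16 ≡ 151^2 = 22801 ≡ 289 (mod 469)
12^32 ≡ 289^2 = 83521 ≡ 39 (mod 469)
12^64 ≡ 39^2 = 1521 ≡ 114 (mod 469)
12^128 ≡ 114^2 = 12996 ≡ 333 (mod 469)
12^256 ≡ 333^2 = 110889 ≡ 205 (mod 469)
468 = 256 + 128 + 64 + 16 + 4 in binary powers of 2.
So 12^468 ≡ 205 · 333 · 114 · 289 · 100 ≡ 330 (mod 469).
Since 330 ≠ 1, base 12 is a Fermat witness: 469 is composite.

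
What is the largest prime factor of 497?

497 = 7 · 71
71 is prime.
So 497 = 7 · 71; the largest prime factor is 71.

71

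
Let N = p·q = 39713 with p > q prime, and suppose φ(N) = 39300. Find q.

φ(n) = (p−1)(q−1) = n − (p+q) + 1, so p + q = 39713 − 39300 + 1 = 414.
p and q are the roots of t² − 414t + 39713 = 0.
Discriminant: 414² − 4·39713 = 171396 − 158852 = 12544; √12544 = 112.
q = (414 − 112)/2 = 151, p = (414 + 112)/2 = 263.
Check: 151 · 263 = 39713.

151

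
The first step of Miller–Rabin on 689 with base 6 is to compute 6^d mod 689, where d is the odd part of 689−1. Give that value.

689 − 1 = 688 = 2^4 · 43, so d = 43.
6^1 ≡ 6 (mod 689)
6^2 ≡ 6^2 = 36 ≡ 36 (mod 689)
6^4 ≡ 36^2 = 1296 ≡ 607 (mod 689)
6^8 ≡ 607^2 = 368449 ≡ 523 (mod 689)
6^16 ≡ 523^2 = 273529 ≡ 685 (mod 689)
6^32 ≡ 685^2 = 469225 ≡ 16 (mod 689)
43 = 32 + 8 + 2 + 1 in binary powers of 2.
So 6^43 ≡ 16 · 523 · 36 · 6 ≡ 241 (mod 689).
Squaring chain: 241 → 205 → 685 → 16; never reaches −1, so base 6 is a Miller–Rabin witness that 689 is composite.

241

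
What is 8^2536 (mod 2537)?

21

8^1 ≡ 8 (mod 2537)
8^2 ≡ 8^2 = 64 ≡ 64 (mod 2537)
8^4 ≡ 64^2 = 4096 ≡ 1559 (mod 2537)
8^8 ≡ 1559^2 = 2430481 ≡ 35 (mod 2537)
8^16 ≡ 35^2 = 1225 ≡ 1225 (mod 2537)
8^32 ≡ 1225^2 = 1500625 ≡ 1258 (mod 2537)
8^64 ≡ 1258^2 = 1582564 ≡ 2013 (mod 2537)
8^128 ≡ 2013^2 = 4052169 ≡ 580 (mod 2537)
8^256 ≡ 580^2 = 336400 ≡ 1516 (mod 2537)
8^512 ≡ 1516^2 = 2298256 ≡ 2271 (mod 2537)
8^1024 ≡ 2271^2 = 5157441 ≡ 2257 (mod 2537)
8^2048 ≡ 2257^2 = 5094049 ≡ 2290 (mod 2537)
2536 = 2048 + 256 + 128 + 64 + 32 + 8 in binary powers of 2.
So 8^2536 ≡ 2290 · 1516 · 580 · 2013 · 1258 · 35 ≡ 21 (mod 2537).
Since 21 ≠ 1, base 8 is a Fermat witness: 2537 is composite.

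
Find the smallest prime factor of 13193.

13193 is odd.
Digit sum 17, not divisible by 3.
Ends in 3: not divisible by 5.
7: 13193 = 7·1884 + 5
11: 13193 = 11·1199 + 4
13: 13193 = 13·1014 + 11
17: 13193 = 17·776 + 1
19: 13193 = 19·694 + 7
23: 13193 = 23·573 + 14
29: 13193 = 29·454 + 27
31: 13193 = 31·425 + 18
37: 13193 = 37·356 + 21
41: 13193 = 41·321 + 32
43: 13193 = 43·306 + 35
47: 13193 = 47·280 + 33
53: 13193 = 53·248 + 49
59: 13193 = 59·223 + 36
61: 13193 = 61·216 + 17
67: 13193 = 67·196 + 61
71: 13193 = 71·185 + 58
73: 13193 = 73·180 + 53
79: 13193 = 79·167

79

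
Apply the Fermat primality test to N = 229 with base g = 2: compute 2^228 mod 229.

2^1 ≡ 2 (mod 229)
2^2 ≡ 2^2 = 4 ≡ 4 (mod 229)
2^4 ≡ 4^2 = 16 ≡ 16 (mod 229)
2^8 ≡ 16^2 = 256 ≡ 27 (mod 229)
2^16 ≡ 27^2 = 729 ≡ 42 (mod 229)
2^32 ≡ 42^2 = 1764 ≡ 161 (mod 229)
2^64 ≡ 161^2 = 25921 ≡ 44 (mod 229)
2^128 ≡ 44^2 = 1936 ≡ 104 (mod 229)
228 = 128 + 64 + 32 + 4 in binary powers of 2.
So 2^228 ≡ 104 · 44 · 161 · 16 ≡ 1 (mod 229).
Since the result is 1, base 2 gives no evidence that 229 is composite.

1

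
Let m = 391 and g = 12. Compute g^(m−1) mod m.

12^1 ≡ 12 (mod 391)
12^2 ≡ 12^2 = 144 ≡ 144 (mod 391)
12^4 ≡ 144^2 = 20736 ≡ 13 (mod 391)
12^8 ≡ 13^2 = 169 ≡ 169 (mod 391)
12^16 ≡ 169^2 = 28561 ≡ 18 (mod 391)
12^32 ≡ 18^2 = 324 ≡ 324 (mod 391)
12^64 ≡ 324^2 = 104976 ≡ 188 (mod 391)
12^128 ≡ 188^2 = 35344 ≡ 154 (mod 391)
12^256 ≡ 154^2 = 23716 ≡ 256 (mod 391)
390 = 256 + 128 + 4 + 2 in binary powers of 2.
So 12^390 ≡ 256 · 154 · 13 · 144 ≡ 87 (mod 391).
Since 87 ≠ 1, base 12 is a Fermat witness: 391 is composite.

87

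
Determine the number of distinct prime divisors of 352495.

352495 = 5 · 70499
70499 = 11 · 6409
6409 = 13 · 493
493 = 17 · 29
352495 = 5 · 11 · 13 · 17 · 29, which has 5 distinct prime factors.

5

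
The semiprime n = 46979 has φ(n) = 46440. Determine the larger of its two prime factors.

431

φ(n) = (p−1)(q−1) = n − (p+q) + 1, so p + q = 46979 − 46440 + 1 = 540.
p and q are the roots of t² − 540t + 46979 = 0.
Discriminant: 540² − 4·46979 = 291600 − 187916 = 103684; √103684 = 322.
q = (540 − 322)/2 = 109, p = (540 + 322)/2 = 431.
Check: 109 · 431 = 46979.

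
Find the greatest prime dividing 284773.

284773 = 47 · 6059
6059 = 73 · 83
83 is prime.
So 284773 = 47 · 73 · 83; the largest prime factor is 83.

83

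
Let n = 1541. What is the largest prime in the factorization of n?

1541 = 23 · 67
67 is prime.
So 1541 = 23 · 67; the largest prime factor is 67.

67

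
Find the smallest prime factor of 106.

106 is even: 2 divides it.

2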